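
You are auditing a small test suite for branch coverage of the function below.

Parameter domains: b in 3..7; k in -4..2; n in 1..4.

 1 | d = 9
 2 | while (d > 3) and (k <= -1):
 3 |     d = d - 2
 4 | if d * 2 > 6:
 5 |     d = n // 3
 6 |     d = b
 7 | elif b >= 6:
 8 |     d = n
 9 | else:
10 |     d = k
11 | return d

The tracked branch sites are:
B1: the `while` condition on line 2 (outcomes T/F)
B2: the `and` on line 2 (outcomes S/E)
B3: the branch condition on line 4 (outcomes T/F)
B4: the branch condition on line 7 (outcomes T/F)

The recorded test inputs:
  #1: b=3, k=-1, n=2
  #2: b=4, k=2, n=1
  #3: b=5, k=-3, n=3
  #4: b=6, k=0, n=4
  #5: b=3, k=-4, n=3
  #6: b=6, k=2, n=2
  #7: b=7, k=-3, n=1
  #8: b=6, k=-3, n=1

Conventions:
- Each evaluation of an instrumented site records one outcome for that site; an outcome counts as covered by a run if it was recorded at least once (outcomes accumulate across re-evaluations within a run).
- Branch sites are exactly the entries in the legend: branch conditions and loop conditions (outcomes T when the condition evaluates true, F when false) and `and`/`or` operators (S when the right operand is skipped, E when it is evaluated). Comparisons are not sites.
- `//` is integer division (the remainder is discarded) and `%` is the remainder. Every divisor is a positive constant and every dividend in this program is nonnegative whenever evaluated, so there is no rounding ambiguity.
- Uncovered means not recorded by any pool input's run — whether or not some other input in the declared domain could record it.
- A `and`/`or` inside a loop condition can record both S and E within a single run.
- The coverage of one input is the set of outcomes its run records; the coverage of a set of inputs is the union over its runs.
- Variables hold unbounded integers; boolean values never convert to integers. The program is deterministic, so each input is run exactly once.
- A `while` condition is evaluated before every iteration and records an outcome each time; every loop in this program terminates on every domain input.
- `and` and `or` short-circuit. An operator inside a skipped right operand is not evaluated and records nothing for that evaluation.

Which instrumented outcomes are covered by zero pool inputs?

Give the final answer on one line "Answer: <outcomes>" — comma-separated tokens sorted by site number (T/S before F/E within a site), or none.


test 1 (b=3, k=-1, n=2) fires B2->E, B1->T, B2->E, B1->T, B2->E, B1->T, B2->S, B1->F, B3->F, B4->F; hits B1=T, B1=F, B2=S, B2=E, B3=F, B4=F
test 2 (b=4, k=2, n=1) fires B2->E, B1->F, B3->T; hits B1=F, B2=E, B3=T
test 3 (b=5, k=-3, n=3) fires B2->E, B1->T, B2->E, B1->T, B2->E, B1->T, B2->S, B1->F, B3->F, B4->F; hits B1=T, B1=F, B2=S, B2=E, B3=F, B4=F
test 4 (b=6, k=0, n=4) fires B2->E, B1->F, B3->T; hits B1=F, B2=E, B3=T
test 5 (b=3, k=-4, n=3) fires B2->E, B1->T, B2->E, B1->T, B2->E, B1->T, B2->S, B1->F, B3->F, B4->F; hits B1=T, B1=F, B2=S, B2=E, B3=F, B4=F
test 6 (b=6, k=2, n=2) fires B2->E, B1->F, B3->T; hits B1=F, B2=E, B3=T
test 7 (b=7, k=-3, n=1) fires B2->E, B1->T, B2->E, B1->T, B2->E, B1->T, B2->S, B1->F, B3->F, B4->T; hits B1=T, B1=F, B2=S, B2=E, B3=F, B4=T
test 8 (b=6, k=-3, n=1) fires B2->E, B1->T, B2->E, B1->T, B2->E, B1->T, B2->S, B1->F, B3->F, B4->T; hits B1=T, B1=F, B2=S, B2=E, B3=F, B4=T
union over the pool: B1=T, B1=F, B2=S, B2=E, B3=T, B3=F, B4=T, B4=F
uncovered (0 of 8): none
Answer: none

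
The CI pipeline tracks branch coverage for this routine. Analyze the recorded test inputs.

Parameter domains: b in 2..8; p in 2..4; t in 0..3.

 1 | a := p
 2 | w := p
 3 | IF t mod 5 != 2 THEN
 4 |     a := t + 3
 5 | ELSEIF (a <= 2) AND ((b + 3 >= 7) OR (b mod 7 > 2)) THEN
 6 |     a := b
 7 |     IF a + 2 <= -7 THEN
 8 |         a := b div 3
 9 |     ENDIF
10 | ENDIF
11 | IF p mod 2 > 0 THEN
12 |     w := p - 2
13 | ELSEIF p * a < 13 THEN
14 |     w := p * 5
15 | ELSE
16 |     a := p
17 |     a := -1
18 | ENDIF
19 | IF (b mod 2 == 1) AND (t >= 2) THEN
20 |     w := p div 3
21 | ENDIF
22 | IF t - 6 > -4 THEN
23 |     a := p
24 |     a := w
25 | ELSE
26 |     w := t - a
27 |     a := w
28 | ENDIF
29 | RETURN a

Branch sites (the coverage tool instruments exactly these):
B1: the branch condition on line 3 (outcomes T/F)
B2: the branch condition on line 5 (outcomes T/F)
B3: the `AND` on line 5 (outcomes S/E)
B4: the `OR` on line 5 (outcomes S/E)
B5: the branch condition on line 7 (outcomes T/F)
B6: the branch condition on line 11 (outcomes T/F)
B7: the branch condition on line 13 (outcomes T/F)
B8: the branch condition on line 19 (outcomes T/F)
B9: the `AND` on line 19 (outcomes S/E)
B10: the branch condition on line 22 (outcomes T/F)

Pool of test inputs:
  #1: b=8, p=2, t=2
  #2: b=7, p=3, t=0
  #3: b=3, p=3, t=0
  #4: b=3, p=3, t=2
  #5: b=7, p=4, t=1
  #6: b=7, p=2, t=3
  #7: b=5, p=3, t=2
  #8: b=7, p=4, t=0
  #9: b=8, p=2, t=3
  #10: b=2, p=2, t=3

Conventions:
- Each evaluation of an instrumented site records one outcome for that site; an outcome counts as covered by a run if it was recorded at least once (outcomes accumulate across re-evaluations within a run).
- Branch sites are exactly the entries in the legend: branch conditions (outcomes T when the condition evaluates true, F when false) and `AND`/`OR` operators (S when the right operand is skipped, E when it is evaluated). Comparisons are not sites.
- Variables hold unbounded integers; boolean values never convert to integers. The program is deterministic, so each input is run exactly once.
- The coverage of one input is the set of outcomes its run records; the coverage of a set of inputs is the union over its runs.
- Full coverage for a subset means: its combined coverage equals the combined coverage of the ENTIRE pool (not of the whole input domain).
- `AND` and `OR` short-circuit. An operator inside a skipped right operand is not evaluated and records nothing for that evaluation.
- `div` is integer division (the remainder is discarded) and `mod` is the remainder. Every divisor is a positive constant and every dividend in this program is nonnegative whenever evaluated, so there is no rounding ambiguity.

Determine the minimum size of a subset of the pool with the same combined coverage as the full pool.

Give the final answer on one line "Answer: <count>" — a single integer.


input #1 (b=8, p=2, t=2): covers B1=F, B2=T, B3=E, B4=S, B5=F, B6=F, B7=F, B8=F, B9=S, B10=F
input #2 (b=7, p=3, t=0): covers B1=T, B6=T, B8=F, B9=E, B10=F
input #3 (b=3, p=3, t=0): covers B1=T, B6=T, B8=F, B9=E, B10=F
input #4 (b=3, p=3, t=2): covers B1=F, B2=F, B3=S, B6=T, B8=T, B9=E, B10=F
input #5 (b=7, p=4, t=1): covers B1=T, B6=F, B7=F, B8=F, B9=E, B10=F
input #6 (b=7, p=2, t=3): covers B1=T, B6=F, B7=T, B8=T, B9=E, B10=T
input #7 (b=5, p=3, t=2): covers B1=F, B2=F, B3=S, B6=T, B8=T, B9=E, B10=F
input #8 (b=7, p=4, t=0): covers B1=T, B6=F, B7=T, B8=F, B9=E, B10=F
input #9 (b=8, p=2, t=3): covers B1=T, B6=F, B7=T, B8=F, B9=S, B10=T
input #10 (b=2, p=2, t=3): covers B1=T, B6=F, B7=T, B8=F, B9=S, B10=T
the full pool covers 18 outcomes: B1=T, B1=F, B2=T, B2=F, B3=S, B3=E, B4=S, B5=F, B6=T, B6=F, B7=T, B7=F, B8=T, B8=F, B9=S, B9=E, B10=T, B10=F
no size-1 subset reaches all 18 outcomes (best union: 10/18)
no size-2 subset reaches all 18 outcomes (best union: 15/18)
the canonical winner is {1, 4, 6}: size 3, full 18-outcome coverage, earliest index list among size-3 covers
Answer: 3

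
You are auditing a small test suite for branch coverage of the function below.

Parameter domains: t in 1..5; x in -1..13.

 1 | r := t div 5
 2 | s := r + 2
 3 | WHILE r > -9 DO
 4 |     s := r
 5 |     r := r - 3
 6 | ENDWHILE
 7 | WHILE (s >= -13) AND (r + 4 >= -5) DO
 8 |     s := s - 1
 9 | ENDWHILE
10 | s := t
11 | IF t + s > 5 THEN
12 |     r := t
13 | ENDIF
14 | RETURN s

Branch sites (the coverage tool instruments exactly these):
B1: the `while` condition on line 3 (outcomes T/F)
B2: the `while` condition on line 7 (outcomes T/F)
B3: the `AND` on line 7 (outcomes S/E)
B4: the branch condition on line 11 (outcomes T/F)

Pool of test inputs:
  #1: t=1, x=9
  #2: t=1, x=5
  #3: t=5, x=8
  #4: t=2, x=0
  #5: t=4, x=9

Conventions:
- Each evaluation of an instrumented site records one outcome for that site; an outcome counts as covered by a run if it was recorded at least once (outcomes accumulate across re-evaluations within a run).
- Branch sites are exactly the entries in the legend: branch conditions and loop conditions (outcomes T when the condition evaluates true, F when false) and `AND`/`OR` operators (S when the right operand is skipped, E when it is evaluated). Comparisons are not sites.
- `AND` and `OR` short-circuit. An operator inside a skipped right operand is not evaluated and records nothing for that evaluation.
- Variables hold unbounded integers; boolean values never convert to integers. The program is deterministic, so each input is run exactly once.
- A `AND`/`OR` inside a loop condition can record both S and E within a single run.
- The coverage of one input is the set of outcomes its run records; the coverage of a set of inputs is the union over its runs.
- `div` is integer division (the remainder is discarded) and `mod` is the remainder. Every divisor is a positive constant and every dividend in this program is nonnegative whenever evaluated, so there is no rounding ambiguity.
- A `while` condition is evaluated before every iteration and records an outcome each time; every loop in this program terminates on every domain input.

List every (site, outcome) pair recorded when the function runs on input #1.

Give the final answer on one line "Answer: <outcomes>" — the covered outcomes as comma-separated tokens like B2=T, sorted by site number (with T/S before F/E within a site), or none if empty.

Tracing the run of input #1 (t=1, x=9):
  B1->T, B1->T, B1->T, B1->F, B3->E, B2->T, B3->E, B2->T, B3->E, B2->T
  B3->E, B2->T, B3->E, B2->T, B3->E, B2->T, B3->E, B2->T, B3->E, B2->T
  B3->S, B2->F, B4->F
distinct outcomes covered: B1=T, B1=F, B2=T, B2=F, B3=S, B3=E, B4=F

Answer: B1=T, B1=F, B2=T, B2=F, B3=S, B3=E, B4=F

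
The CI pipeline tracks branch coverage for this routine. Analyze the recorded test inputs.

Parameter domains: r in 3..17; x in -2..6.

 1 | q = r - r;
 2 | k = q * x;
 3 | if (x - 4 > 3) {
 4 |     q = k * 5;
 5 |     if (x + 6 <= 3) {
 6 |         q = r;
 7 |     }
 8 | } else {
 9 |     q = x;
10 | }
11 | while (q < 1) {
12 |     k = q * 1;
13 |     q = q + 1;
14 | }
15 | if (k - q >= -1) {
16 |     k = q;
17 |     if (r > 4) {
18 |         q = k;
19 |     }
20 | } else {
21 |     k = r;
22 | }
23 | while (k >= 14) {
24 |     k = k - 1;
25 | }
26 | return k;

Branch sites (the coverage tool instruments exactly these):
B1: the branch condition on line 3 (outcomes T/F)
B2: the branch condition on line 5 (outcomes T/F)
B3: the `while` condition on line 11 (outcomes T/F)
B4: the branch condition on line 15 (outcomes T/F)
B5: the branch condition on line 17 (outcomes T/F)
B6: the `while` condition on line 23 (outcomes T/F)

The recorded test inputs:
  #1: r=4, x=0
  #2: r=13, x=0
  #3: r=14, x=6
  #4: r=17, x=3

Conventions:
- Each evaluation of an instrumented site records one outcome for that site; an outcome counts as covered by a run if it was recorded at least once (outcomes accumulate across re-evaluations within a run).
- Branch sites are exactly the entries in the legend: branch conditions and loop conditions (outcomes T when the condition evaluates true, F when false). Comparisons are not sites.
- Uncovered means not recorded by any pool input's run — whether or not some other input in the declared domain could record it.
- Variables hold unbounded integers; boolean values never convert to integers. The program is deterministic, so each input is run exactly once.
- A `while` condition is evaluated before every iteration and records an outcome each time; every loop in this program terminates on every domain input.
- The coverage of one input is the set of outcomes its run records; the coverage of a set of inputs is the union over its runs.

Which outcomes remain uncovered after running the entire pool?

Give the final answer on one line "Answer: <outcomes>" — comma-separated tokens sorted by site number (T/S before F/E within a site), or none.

input #1 (r=4, x=0): events B1->F, B3->T, B3->F, B4->T, B5->F, B6->F; covers B1=F, B3=T, B3=F, B4=T, B5=F, B6=F
input #2 (r=13, x=0): events B1->F, B3->T, B3->F, B4->T, B5->T, B6->F; covers B1=F, B3=T, B3=F, B4=T, B5=T, B6=F
input #3 (r=14, x=6): events B1->F, B3->F, B4->F, B6->T, B6->F; covers B1=F, B3=F, B4=F, B6=T, B6=F
input #4 (r=17, x=3): events B1->F, B3->F, B4->F, B6->T, B6->T, B6->T, B6->T, B6->F; covers B1=F, B3=F, B4=F, B6=T, B6=F
union over the pool: B1=F, B3=T, B3=F, B4=T, B4=F, B5=T, B5=F, B6=T, B6=F
uncovered (3 of 12): B1=T, B2=T, B2=F

Answer: B1=T, B2=T, B2=F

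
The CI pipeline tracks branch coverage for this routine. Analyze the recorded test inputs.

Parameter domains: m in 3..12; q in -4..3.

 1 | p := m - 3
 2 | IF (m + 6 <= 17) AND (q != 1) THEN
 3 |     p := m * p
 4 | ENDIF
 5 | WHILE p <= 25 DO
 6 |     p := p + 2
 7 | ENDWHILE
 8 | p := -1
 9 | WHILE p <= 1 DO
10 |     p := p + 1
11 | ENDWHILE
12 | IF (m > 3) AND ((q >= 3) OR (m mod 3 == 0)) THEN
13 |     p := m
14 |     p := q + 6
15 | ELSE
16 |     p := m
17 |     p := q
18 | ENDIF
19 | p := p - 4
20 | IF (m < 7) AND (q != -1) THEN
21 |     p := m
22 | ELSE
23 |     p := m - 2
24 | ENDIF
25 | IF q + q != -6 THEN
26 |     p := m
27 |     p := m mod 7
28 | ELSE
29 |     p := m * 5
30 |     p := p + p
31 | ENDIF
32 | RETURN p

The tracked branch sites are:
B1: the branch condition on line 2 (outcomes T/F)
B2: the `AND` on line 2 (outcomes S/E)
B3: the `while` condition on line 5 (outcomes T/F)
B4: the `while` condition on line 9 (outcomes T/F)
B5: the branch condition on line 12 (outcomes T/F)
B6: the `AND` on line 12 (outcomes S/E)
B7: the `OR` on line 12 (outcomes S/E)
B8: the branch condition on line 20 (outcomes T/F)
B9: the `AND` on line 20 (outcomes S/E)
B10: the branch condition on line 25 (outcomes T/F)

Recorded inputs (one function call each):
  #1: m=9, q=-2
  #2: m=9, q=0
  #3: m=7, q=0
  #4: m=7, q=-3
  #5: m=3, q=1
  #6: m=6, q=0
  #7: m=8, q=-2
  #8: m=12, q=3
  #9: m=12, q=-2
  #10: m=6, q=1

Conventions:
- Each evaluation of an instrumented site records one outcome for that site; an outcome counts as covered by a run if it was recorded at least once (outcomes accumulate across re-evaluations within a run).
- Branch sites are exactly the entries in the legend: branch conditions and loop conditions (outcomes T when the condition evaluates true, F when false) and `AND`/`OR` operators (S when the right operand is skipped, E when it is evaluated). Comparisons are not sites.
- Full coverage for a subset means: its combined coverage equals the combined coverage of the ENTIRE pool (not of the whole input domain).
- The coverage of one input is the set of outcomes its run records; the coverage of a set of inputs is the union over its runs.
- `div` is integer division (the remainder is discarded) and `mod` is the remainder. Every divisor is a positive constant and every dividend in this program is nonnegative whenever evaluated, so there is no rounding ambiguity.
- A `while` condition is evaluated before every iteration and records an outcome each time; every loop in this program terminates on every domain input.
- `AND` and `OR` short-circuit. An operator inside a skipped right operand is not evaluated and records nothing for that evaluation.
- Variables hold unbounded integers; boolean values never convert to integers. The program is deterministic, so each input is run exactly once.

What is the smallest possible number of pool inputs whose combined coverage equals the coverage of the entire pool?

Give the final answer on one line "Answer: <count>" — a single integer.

#1 (m=9, q=-2) -> covered: B1=T, B2=E, B3=F, B4=T, B4=F, B5=T, B6=E, B7=E, B8=F, B9=S, B10=T
#2 (m=9, q=0) -> covered: B1=T, B2=E, B3=F, B4=T, B4=F, B5=T, B6=E, B7=E, B8=F, B9=S, B10=T
#3 (m=7, q=0) -> covered: B1=T, B2=E, B3=F, B4=T, B4=F, B5=F, B6=E, B7=E, B8=F, B9=S, B10=T
#4 (m=7, q=-3) -> covered: B1=T, B2=E, B3=F, B4=T, B4=F, B5=F, B6=E, B7=E, B8=F, B9=S, B10=F
#5 (m=3, q=1) -> covered: B1=F, B2=E, B3=T, B3=F, B4=T, B4=F, B5=F, B6=S, B8=T, B9=E, B10=T
#6 (m=6, q=0) -> covered: B1=T, B2=E, B3=T, B3=F, B4=T, B4=F, B5=T, B6=E, B7=E, B8=T, B9=E, B10=T
#7 (m=8, q=-2) -> covered: B1=T, B2=E, B3=F, B4=T, B4=F, B5=F, B6=E, B7=E, B8=F, B9=S, B10=T
#8 (m=12, q=3) -> covered: B1=F, B2=S, B3=T, B3=F, B4=T, B4=F, B5=T, B6=E, B7=S, B8=F, B9=S, B10=T
#9 (m=12, q=-2) -> covered: B1=F, B2=S, B3=T, B3=F, B4=T, B4=F, B5=T, B6=E, B7=E, B8=F, B9=S, B10=T
#10 (m=6, q=1) -> covered: B1=F, B2=E, B3=T, B3=F, B4=T, B4=F, B5=T, B6=E, B7=E, B8=T, B9=E, B10=T
pool-wide coverage (20 outcomes): B1=T, B1=F, B2=S, B2=E, B3=T, B3=F, B4=T, B4=F, B5=T, B5=F, B6=S, B6=E, B7=S, B7=E, B8=T, B8=F, B9=S, B9=E, B10=T, B10=F
size 1 is not enough: best union over all size-1 subsets is 12/20
size 2 is not enough: best union over all size-2 subsets is 17/20
size 3: inputs {4, 5, 8} cover all 20 outcomes, and no lexicographically smaller subset of this size does

Answer: 3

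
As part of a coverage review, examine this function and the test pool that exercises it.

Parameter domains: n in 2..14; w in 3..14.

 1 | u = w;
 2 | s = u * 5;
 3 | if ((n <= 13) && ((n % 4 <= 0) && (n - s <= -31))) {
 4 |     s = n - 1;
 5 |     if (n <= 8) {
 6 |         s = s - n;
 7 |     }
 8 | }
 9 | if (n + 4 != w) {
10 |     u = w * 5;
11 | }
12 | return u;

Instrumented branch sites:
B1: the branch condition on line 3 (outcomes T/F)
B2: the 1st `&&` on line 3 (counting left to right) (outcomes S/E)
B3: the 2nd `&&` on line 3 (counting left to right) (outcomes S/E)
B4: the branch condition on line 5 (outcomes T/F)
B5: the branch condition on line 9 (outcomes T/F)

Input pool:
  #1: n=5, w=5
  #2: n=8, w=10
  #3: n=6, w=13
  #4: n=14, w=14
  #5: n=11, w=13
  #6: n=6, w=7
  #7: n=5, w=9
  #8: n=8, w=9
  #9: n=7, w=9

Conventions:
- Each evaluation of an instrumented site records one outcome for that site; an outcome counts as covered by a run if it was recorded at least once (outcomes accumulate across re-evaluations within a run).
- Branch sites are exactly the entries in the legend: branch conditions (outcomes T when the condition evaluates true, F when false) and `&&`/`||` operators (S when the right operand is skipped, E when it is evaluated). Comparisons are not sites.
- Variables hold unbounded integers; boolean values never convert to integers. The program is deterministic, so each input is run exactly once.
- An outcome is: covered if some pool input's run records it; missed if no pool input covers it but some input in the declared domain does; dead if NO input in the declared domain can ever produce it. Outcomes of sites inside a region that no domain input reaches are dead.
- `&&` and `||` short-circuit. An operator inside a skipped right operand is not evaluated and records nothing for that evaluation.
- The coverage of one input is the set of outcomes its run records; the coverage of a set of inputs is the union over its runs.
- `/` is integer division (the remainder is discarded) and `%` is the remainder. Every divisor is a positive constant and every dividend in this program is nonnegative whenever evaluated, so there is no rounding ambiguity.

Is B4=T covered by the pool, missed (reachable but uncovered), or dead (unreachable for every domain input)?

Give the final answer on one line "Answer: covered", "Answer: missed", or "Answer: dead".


B4=T is recorded by pool input(s) 2, 8 -> covered
Answer: covered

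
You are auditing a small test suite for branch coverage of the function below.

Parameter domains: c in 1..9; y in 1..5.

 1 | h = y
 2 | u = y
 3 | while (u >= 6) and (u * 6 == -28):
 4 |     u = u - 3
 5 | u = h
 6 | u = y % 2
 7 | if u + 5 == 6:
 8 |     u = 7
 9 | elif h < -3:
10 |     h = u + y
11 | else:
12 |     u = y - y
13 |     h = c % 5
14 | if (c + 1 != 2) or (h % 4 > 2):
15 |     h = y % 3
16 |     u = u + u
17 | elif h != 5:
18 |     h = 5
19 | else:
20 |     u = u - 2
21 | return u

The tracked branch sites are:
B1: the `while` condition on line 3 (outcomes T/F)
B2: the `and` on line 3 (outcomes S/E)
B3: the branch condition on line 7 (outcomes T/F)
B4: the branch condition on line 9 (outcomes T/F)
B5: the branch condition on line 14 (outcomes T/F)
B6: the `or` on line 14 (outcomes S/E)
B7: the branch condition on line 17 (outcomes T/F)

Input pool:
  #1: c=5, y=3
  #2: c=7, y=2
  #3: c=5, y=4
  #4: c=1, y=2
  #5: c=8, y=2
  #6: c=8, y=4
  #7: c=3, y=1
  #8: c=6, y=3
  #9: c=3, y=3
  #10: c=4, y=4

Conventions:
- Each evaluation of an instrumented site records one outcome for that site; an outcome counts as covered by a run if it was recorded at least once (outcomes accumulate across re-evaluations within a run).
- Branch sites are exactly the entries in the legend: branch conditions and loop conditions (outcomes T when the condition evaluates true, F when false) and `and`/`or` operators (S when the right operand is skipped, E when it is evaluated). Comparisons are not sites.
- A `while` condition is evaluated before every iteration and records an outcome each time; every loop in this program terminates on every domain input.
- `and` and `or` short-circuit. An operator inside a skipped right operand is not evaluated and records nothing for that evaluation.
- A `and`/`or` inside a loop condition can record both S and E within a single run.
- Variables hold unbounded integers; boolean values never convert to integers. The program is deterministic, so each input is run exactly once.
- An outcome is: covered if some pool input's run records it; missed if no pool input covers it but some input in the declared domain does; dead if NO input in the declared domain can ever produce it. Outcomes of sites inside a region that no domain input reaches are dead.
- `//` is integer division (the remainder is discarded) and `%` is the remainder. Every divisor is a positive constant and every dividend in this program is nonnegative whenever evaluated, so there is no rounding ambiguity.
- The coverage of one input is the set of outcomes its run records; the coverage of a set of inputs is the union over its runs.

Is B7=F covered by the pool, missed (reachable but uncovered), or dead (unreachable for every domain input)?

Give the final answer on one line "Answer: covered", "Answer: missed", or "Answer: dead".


no pool input records B7=F
but domain input (c=1, y=5) does record it -> reachable, so missed
Answer: missed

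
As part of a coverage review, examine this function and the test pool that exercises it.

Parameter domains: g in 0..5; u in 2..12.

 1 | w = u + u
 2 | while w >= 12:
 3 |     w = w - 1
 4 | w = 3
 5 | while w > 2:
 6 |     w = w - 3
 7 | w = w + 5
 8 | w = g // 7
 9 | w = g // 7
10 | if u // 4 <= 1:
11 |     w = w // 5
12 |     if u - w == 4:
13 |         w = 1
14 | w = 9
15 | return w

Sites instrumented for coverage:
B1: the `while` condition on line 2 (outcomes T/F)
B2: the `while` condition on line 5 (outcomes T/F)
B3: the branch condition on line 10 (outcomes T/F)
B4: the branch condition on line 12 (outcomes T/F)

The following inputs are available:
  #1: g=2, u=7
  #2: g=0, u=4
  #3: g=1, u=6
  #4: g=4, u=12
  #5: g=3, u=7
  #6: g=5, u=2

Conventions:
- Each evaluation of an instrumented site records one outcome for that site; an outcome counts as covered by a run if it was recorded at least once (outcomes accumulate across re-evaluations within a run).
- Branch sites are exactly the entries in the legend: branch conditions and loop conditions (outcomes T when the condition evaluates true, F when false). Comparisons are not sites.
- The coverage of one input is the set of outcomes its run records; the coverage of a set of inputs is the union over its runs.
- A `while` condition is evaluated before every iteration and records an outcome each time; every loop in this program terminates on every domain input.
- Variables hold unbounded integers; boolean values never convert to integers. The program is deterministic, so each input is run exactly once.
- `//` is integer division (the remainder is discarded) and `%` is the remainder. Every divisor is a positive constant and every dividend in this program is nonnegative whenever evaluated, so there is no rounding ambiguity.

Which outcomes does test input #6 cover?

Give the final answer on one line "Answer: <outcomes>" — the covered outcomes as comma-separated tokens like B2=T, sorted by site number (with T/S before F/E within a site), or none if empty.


Event log for input #6 (g=5, u=2):
  B1->F, B2->T, B2->F, B3->T, B4->F
deduplicating events, the covered set is: B1=F, B2=T, B2=F, B3=T, B4=F
Answer: B1=F, B2=T, B2=F, B3=T, B4=F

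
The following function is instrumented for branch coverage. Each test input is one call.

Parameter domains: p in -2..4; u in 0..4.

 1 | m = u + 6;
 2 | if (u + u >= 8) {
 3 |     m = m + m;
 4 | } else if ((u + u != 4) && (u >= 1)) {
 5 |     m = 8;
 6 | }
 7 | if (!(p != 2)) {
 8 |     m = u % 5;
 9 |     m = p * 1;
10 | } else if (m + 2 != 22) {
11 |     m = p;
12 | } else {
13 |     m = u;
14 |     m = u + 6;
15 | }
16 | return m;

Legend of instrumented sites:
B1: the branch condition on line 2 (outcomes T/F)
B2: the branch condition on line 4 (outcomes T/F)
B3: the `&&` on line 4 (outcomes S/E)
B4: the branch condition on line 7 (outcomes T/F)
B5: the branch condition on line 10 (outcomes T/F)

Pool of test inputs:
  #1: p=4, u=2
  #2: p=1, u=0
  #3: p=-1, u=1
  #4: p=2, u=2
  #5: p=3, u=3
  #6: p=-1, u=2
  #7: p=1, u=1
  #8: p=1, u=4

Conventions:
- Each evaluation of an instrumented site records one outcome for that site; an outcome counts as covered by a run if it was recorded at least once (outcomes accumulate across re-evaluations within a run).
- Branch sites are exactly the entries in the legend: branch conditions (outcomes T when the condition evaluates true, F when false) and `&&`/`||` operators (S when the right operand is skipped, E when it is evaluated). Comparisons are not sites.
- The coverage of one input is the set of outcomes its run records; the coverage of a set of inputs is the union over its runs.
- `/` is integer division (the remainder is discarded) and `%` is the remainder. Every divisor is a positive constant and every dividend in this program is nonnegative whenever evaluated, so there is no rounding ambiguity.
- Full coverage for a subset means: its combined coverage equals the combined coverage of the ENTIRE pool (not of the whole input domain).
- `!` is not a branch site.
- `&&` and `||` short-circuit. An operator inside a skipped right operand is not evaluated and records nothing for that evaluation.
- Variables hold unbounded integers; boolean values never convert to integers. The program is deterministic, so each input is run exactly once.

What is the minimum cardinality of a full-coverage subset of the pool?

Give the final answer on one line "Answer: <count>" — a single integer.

input #1, p=4, u=2: outcomes B1=F, B2=F, B3=S, B4=F, B5=T
input #2, p=1, u=0: outcomes B1=F, B2=F, B3=E, B4=F, B5=T
input #3, p=-1, u=1: outcomes B1=F, B2=T, B3=E, B4=F, B5=T
input #4, p=2, u=2: outcomes B1=F, B2=F, B3=S, B4=T
input #5, p=3, u=3: outcomes B1=F, B2=T, B3=E, B4=F, B5=T
input #6, p=-1, u=2: outcomes B1=F, B2=F, B3=S, B4=F, B5=T
input #7, p=1, u=1: outcomes B1=F, B2=T, B3=E, B4=F, B5=T
input #8, p=1, u=4: outcomes B1=T, B4=F, B5=F
together the pool reaches 10 outcomes: B1=T, B1=F, B2=T, B2=F, B3=S, B3=E, B4=T, B4=F, B5=T, B5=F
checked all size-1 subsets: none covers 10 outcomes (max 5/10)
checked all size-2 subsets: none covers 10 outcomes (max 8/10)
size 3: inputs {3, 4, 8} cover all 10 outcomes, and no lexicographically smaller subset of this size does

Answer: 3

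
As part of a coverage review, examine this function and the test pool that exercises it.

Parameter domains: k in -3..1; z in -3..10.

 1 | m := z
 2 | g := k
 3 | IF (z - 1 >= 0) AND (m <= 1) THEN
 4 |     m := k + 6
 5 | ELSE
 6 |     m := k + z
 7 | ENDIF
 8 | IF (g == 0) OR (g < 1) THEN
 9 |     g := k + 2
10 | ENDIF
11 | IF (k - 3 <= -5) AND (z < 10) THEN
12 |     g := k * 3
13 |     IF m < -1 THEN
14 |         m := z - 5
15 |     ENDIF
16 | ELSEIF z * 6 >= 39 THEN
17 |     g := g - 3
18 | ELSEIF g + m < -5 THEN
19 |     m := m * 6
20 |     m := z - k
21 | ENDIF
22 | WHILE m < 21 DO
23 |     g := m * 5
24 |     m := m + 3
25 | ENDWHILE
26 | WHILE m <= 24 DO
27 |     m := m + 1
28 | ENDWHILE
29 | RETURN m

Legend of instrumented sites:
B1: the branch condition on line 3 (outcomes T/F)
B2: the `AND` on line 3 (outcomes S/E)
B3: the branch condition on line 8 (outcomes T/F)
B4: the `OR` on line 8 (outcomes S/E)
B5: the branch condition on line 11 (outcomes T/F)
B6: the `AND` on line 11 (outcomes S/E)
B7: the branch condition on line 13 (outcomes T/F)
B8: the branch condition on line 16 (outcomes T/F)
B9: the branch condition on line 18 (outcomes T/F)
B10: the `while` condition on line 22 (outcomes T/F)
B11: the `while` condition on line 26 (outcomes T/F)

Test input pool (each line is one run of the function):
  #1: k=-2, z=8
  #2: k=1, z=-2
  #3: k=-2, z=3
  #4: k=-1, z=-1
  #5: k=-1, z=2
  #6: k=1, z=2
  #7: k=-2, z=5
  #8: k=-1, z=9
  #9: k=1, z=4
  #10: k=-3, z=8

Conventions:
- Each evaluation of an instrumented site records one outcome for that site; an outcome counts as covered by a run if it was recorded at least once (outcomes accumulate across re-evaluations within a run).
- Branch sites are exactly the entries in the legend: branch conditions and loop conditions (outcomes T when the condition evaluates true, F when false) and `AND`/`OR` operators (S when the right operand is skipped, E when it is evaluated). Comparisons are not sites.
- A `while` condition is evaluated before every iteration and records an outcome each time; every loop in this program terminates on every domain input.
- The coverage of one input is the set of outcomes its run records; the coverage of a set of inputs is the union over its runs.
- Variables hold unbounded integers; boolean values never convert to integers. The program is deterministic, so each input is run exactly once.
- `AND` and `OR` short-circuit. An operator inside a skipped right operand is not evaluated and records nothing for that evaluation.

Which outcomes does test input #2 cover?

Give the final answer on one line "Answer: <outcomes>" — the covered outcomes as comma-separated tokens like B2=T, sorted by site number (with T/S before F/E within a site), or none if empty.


Tracing the run of input #2 (k=1, z=-2):
  B2->S, B1->F, B4->E, B3->F, B6->S, B5->F, B8->F, B9->F, B10->T, B10->T
  B10->T, B10->T, B10->T, B10->T, B10->T, B10->T, B10->F, B11->T, B11->T, B11->F
distinct outcomes covered: B1=F, B2=S, B3=F, B4=E, B5=F, B6=S, B8=F, B9=F, B10=T, B10=F, B11=T, B11=F
Answer: B1=F, B2=S, B3=F, B4=E, B5=F, B6=S, B8=F, B9=F, B10=T, B10=F, B11=T, B11=F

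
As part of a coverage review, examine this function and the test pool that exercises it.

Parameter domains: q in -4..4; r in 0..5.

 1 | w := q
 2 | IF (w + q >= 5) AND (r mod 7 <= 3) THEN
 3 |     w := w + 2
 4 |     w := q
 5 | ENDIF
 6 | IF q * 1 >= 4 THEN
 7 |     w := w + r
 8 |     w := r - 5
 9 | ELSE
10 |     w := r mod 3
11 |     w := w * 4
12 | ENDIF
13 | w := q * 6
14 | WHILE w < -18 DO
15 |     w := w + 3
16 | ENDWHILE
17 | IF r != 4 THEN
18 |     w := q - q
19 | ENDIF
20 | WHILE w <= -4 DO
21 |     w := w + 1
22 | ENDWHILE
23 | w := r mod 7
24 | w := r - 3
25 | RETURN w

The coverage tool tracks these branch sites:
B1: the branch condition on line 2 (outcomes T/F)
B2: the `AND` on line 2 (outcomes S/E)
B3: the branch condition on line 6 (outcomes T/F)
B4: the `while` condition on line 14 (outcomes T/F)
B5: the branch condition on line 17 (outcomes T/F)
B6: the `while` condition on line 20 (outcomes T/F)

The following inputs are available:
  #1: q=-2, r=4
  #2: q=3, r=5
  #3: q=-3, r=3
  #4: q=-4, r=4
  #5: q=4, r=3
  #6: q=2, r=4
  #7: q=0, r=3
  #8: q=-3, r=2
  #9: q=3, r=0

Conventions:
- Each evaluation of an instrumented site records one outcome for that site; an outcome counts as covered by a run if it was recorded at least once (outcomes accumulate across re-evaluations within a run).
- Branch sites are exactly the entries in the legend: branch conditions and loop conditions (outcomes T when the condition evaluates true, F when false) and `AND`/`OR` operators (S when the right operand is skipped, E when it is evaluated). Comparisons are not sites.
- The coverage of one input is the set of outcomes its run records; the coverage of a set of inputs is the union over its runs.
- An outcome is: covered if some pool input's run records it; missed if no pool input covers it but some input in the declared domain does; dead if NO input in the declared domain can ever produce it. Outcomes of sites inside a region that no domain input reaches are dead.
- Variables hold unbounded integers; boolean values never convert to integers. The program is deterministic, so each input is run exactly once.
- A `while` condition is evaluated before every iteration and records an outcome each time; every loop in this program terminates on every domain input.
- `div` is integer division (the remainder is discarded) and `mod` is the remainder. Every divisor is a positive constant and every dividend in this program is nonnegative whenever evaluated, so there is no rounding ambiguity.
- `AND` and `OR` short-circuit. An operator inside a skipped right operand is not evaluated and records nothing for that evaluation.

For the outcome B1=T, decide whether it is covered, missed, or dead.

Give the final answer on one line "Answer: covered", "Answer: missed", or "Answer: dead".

B1=T is recorded by pool input(s) 5, 9 -> covered

Answer: covered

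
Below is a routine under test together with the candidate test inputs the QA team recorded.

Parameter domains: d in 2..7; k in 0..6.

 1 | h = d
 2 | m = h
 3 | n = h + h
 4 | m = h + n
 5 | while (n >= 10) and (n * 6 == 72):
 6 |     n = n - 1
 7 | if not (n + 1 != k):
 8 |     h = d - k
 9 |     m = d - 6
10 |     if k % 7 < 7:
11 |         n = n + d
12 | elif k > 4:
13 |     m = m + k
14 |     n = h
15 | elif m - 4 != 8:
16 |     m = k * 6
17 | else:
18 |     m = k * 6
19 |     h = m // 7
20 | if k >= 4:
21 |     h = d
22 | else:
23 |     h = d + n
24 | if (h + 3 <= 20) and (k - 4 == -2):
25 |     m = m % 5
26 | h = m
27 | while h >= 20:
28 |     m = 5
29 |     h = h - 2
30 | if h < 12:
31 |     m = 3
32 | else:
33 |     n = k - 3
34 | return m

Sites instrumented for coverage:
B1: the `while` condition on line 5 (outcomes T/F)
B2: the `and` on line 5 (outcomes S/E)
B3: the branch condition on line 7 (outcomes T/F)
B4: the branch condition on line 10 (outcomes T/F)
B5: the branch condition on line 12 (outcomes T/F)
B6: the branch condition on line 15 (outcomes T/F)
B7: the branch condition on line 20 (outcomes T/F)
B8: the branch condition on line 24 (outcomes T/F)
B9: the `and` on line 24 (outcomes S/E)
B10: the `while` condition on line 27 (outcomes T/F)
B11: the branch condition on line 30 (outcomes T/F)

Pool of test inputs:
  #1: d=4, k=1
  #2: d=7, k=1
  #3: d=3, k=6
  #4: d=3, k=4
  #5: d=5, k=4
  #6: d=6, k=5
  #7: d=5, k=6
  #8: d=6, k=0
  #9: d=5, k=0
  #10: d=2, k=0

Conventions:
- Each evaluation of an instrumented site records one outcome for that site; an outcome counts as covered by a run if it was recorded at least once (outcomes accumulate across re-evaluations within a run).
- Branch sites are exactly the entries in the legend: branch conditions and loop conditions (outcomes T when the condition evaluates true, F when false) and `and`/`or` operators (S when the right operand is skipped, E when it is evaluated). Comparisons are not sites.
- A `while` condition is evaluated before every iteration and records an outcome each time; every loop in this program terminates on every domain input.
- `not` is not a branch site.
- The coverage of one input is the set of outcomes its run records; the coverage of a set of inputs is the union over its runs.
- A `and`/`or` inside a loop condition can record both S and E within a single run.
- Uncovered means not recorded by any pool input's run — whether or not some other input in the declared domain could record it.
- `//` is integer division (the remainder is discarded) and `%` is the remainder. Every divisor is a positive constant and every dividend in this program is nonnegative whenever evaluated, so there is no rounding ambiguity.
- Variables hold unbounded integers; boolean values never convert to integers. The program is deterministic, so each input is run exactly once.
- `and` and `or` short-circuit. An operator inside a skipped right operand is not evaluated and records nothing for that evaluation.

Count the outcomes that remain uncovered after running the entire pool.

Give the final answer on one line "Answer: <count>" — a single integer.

#1 (d=4, k=1) -> B2->S, B1->F, B3->F, B5->F, B6->F, B7->F, B9->E, B8->F, B10->F, B11->T; covered: B1=F, B2=S, B3=F, B5=F, B6=F, B7=F, B8=F, B9=E, B10=F, B11=T
#2 (d=7, k=1) -> B2->E, B1->F, B3->F, B5->F, B6->T, B7->F, B9->S, B8->F, B10->F, B11->T; covered: B1=F, B2=E, B3=F, B5=F, B6=T, B7=F, B8=F, B9=S, B10=F, B11=T
#3 (d=3, k=6) -> B2->S, B1->F, B3->F, B5->T, B7->T, B9->E, B8->F, B10->F, B11->F; covered: B1=F, B2=S, B3=F, B5=T, B7=T, B8=F, B9=E, B10=F, B11=F
#4 (d=3, k=4) -> B2->S, B1->F, B3->F, B5->F, B6->T, B7->T, B9->E, B8->F, B10->T, B10->T, B10->T, B10->F, B11->F; covered: B1=F, B2=S, B3=F, B5=F, B6=T, B7=T, B8=F, B9=E, B10=T, B10=F, B11=F
#5 (d=5, k=4) -> B2->E, B1->F, B3->F, B5->F, B6->T, B7->T, B9->E, B8->F, B10->T, B10->T, B10->T, B10->F, B11->F; covered: B1=F, B2=E, B3=F, B5=F, B6=T, B7=T, B8=F, B9=E, B10=T, B10=F, B11=F
#6 (d=6, k=5) -> B2->E, B1->T, B2->E, B1->F, B3->F, B5->T, B7->T, B9->E, B8->F, B10->T, B10->T, B10->F, B11->F; covered: B1=T, B1=F, B2=E, B3=F, B5=T, B7=T, B8=F, B9=E, B10=T, B10=F, B11=F
#7 (d=5, k=6) -> B2->E, B1->F, B3->F, B5->T, B7->T, B9->E, B8->F, B10->T, B10->F, B11->F; covered: B1=F, B2=E, B3=F, B5=T, B7=T, B8=F, B9=E, B10=T, B10=F, B11=F
#8 (d=6, k=0) -> B2->E, B1->T, B2->E, B1->F, B3->F, B5->F, B6->T, B7->F, B9->E, B8->F, B10->F, B11->T; covered: B1=T, B1=F, B2=E, B3=F, B5=F, B6=T, B7=F, B8=F, B9=E, B10=F, B11=T
#9 (d=5, k=0) -> B2->E, B1->F, B3->F, B5->F, B6->T, B7->F, B9->E, B8->F, B10->F, B11->T; covered: B1=F, B2=E, B3=F, B5=F, B6=T, B7=F, B8=F, B9=E, B10=F, B11=T
#10 (d=2, k=0) -> B2->S, B1->F, B3->F, B5->F, B6->T, B7->F, B9->E, B8->F, B10->F, B11->T; covered: B1=F, B2=S, B3=F, B5=F, B6=T, B7=F, B8=F, B9=E, B10=F, B11=T
union over the pool: B1=T, B1=F, B2=S, B2=E, B3=F, B5=T, B5=F, B6=T, B6=F, B7=T, B7=F, B8=F, B9=S, B9=E, B10=T, B10=F, B11=T, B11=F
uncovered (4 of 22): B3=T, B4=T, B4=F, B8=T

Answer: 4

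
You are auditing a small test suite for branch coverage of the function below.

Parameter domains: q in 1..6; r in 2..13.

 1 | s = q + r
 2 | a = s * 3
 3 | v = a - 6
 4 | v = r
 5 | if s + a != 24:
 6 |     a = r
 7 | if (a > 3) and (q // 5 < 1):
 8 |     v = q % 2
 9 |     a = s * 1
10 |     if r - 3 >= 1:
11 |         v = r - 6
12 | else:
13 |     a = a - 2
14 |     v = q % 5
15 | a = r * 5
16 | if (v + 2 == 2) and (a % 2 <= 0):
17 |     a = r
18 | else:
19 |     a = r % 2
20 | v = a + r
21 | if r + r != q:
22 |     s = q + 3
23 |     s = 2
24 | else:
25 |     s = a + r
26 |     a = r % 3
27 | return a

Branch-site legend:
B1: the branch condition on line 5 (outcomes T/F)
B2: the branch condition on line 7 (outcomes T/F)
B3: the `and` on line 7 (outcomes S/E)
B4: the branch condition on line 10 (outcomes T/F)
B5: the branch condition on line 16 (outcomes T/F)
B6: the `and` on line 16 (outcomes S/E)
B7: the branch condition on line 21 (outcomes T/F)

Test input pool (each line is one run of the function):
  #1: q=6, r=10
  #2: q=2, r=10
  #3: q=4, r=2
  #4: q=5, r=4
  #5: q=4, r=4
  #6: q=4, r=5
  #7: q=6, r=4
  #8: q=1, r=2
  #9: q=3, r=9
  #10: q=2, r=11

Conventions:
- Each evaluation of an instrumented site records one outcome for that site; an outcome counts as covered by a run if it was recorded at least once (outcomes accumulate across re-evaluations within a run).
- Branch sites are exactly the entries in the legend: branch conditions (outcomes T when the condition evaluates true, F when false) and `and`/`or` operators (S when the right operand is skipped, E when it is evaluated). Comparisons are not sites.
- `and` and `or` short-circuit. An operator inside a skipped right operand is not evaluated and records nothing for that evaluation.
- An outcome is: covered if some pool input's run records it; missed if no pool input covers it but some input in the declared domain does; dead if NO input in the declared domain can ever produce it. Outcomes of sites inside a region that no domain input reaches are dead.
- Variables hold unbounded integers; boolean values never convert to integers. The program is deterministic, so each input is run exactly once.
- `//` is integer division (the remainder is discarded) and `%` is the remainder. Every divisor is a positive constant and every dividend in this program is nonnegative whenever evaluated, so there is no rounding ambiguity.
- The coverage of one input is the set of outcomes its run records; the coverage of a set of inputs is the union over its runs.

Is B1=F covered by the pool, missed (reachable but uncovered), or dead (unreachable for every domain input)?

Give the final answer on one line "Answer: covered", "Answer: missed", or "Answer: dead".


B1=F is recorded by pool input(s) 3 -> covered
Answer: covered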